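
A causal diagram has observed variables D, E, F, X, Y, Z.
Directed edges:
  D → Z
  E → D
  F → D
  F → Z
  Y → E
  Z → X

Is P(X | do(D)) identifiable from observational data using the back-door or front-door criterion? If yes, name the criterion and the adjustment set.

P(X|do(D)): backdoor, adjust for {F}.

desc(D)\{D}={X,Z}; candidates ⊆ {E,F,Y}.
size 0: {}; under {} D still reaches {E,F,X,Y,Z} ∋ X.
{F}: D⊥X given {F} in G with D→· removed — back-door holds.
P(X|do(D)) = Σ_{F} P(X|D,F)·P(F).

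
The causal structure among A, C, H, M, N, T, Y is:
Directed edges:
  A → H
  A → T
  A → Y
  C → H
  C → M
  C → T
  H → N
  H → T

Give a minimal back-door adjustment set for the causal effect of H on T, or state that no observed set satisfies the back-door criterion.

H→T: minimal back-door set {A, C}.

desc(H)\{H}={N,T}; candidates ⊆ {A,C,M,Y}.
size 0: {}; under {} H still reaches {A,C,M,T,Y} ∋ T.
size 1: {A}, {C}, {M} …(+1); under {A} H still reaches {C,M,T} ∋ T.
{A,C}: H⊥T given {A,C} in G with H→· removed — back-door holds.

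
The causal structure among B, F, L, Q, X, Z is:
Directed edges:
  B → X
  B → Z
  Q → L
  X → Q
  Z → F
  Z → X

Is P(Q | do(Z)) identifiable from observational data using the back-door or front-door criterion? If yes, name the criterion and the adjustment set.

desc(Z)\{Z}={F,L,Q,X}; candidates ⊆ {B}.
size 0: {}; under {} Z still reaches {B,L,Q,X} ∋ Q.
{B}: Z⊥Q given {B} in G with Z→· removed — back-door holds.
P(Q|do(Z)) = Σ_{B} P(Q|Z,B)·P(B).

P(Q|do(Z)): backdoor, adjust for {B}.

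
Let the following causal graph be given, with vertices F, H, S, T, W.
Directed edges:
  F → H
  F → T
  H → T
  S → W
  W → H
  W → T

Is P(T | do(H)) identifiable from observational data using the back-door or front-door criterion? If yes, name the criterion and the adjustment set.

P(T|do(H)): backdoor, adjust for {F, W}.

desc(H)\{H}={T}; candidates ⊆ {F,S,W}.
size 0: {}; under {} H still reaches {F,S,T,W} ∋ T.
size 1: {F}, {S}, {W}; under {F} H still reaches {S,T,W} ∋ T.
{F,W}: H⊥T given {F,W} in G with H→· removed — back-door holds.
P(T|do(H)) = Σ_{F,W} P(T|H,F,W)·P(F,W).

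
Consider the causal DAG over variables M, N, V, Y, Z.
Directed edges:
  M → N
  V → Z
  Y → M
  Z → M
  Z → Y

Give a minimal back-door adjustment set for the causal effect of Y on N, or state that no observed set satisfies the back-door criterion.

Y→N: minimal back-door set {Z}.

desc(Y)\{Y}={M,N}; candidates ⊆ {V,Z}.
size 0: {}; under {} Y still reaches {M,N,V,Z} ∋ N.
{Z}: Y⊥N given {Z} in G with Y→· removed — back-door holds.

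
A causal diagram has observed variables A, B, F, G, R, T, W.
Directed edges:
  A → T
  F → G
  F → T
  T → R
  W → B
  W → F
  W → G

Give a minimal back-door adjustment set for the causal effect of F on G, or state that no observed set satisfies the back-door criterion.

desc(F)\{F}={G,R,T}; candidates ⊆ {A,B,W}.
size 0: {}; under {} F still reaches {B,G,W} ∋ G.
{W}: F⊥G given {W} in G with F→· removed — back-door holds.

F→G: minimal back-door set {W}.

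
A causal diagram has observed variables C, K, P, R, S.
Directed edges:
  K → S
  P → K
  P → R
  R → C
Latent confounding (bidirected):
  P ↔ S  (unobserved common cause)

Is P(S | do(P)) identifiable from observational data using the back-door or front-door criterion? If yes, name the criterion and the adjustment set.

P(S|do(P)): frontdoor, adjust for {K}.

desc(P)\{P}={C,K,R,S}; candidates ⊆ {—}.
P↔S: latent back-door arc(s) into P.
size 0: {}; under {} P still reaches {S} ∋ S.
P↔S cannot be blocked by any observed set — no back-door set.
{K}: (i) intercepts every directed P→S path; (ii) no back-door P→{K}; (iii) {P} blocks every back-door {K}→S. Front-door holds.
P(S|do(P)) = Σ_{K} P(K|P) Σ_{P'} P(S|K,P')P(P').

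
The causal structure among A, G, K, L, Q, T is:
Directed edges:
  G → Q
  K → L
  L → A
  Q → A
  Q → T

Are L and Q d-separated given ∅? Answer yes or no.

Bayes-Ball from L | ∅ reaches {A,K}.
Q ∉ reach(L|∅) ⇒ L ⊥ Q | ∅.

Yes — L ⊥ Q | ∅.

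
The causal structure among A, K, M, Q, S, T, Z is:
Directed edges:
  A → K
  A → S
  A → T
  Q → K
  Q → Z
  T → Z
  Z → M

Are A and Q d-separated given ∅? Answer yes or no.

Bayes-Ball from A | ∅ reaches {K,M,S,T,Z}.
Q ∉ reach(A|∅) ⇒ A ⊥ Q | ∅.

Yes — A ⊥ Q | ∅.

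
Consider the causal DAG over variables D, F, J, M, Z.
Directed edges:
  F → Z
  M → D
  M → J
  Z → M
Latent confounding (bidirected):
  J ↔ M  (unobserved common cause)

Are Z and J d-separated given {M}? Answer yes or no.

Bayes-Ball from Z | {M} reaches {F,J}.
J ∈ reach(Z|{M}) ⇒ Z ⊥̸ J | {M}.

No — Z and J are d-connected given {M}.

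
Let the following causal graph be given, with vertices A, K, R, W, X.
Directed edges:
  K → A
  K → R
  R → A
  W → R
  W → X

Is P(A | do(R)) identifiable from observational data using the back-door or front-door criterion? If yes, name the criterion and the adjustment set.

desc(R)\{R}={A}; candidates ⊆ {K,W,X}.
size 0: {}; under {} R still reaches {A,K,W,X} ∋ A.
{K}: R⊥A given {K} in G with R→· removed — back-door holds.
P(A|do(R)) = Σ_{K} P(A|R,K)·P(K).

P(A|do(R)): backdoor, adjust for {K}.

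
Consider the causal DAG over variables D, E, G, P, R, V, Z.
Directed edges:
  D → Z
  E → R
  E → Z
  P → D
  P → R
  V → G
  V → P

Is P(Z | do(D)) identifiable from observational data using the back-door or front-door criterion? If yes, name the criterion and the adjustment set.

desc(D)\{D}={Z}; candidates ⊆ {E,G,P,R,V}.
∅: D⊥Z given ∅ in G with D→· removed — back-door holds.
P(Z|do(D)) = P(Z|D) — no adjustment needed.

P(Z|do(D)): backdoor, adjust for ∅.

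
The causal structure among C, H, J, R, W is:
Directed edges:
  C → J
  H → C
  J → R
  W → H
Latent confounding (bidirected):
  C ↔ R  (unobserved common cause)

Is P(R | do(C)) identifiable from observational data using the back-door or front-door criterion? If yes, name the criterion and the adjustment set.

P(R|do(C)): frontdoor, adjust for {J}.

desc(C)\{C}={J,R}; candidates ⊆ {H,W}.
C↔R: latent back-door arc(s) into C.
size 0: {}; under {} C still reaches {H,R,W} ∋ R.
size 1: {H}, {W}; under {H} C still reaches {R} ∋ R.
size 2: {H,W}; under {H,W} C still reaches {R} ∋ R.
C↔R cannot be blocked by any observed set — no back-door set.
{J}: (i) intercepts every directed C→R path; (ii) no back-door C→{J}; (iii) {C} blocks every back-door {J}→R. Front-door holds.
P(R|do(C)) = Σ_{J} P(J|C) Σ_{C'} P(R|J,C')P(C').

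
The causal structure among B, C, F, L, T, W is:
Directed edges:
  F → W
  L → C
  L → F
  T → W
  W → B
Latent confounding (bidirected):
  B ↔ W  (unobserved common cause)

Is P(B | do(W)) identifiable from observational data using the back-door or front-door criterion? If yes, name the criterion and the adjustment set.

desc(W)\{W}={B}; candidates ⊆ {C,F,L,T}.
W↔B: latent back-door arc(s) into W.
size 0: {}; under {} W still reaches {B,C,F,L,T} ∋ B.
size 1: {C}, {F}, {L} …(+1); under {C} W still reaches {B,F,L,T} ∋ B.
size 2: {C,F}, {C,L}, {C,T} …(+3); under {C,F} W still reaches {B,T} ∋ B.
W↔B cannot be blocked by any observed set — no back-door set.
No mediator lies on a directed W→…→B path.
Neither criterion identifies P(B|do(W)) in this graph.

P(B|do(W)): not identifiable (no BD/FD set).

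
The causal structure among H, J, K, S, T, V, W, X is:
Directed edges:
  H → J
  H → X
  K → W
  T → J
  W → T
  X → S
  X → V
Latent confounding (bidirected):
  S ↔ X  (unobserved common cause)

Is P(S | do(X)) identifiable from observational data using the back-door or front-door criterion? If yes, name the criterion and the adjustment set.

P(S|do(X)): not identifiable (no BD/FD set).

desc(X)\{X}={S,V}; candidates ⊆ {H,J,K,T,W}.
X↔S: latent back-door arc(s) into X.
size 0: {}; under {} X still reaches {H,J,S} ∋ S.
size 1: {H}, {J}, {K} …(+2); under {H} X still reaches {S} ∋ S.
size 2: {H,J}, {H,K}, {H,T} …(+7); under {H,J} X still reaches {S} ∋ S.
X↔S cannot be blocked by any observed set — no back-door set.
No mediator lies on a directed X→…→S path.
Neither criterion identifies P(S|do(X)) in this graph.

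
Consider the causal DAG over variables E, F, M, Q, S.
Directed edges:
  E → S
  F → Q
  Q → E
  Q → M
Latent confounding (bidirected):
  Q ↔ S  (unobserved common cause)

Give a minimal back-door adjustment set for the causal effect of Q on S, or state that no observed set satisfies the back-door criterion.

desc(Q)\{Q}={E,M,S}; candidates ⊆ {F}.
Q↔S: latent back-door arc(s) into Q.
size 0: {}; under {} Q still reaches {F,S} ∋ S.
size 1: {F}; under {F} Q still reaches {S} ∋ S.
Q↔S cannot be blocked by any observed set — no back-door set.

Q→S: no observed back-door set.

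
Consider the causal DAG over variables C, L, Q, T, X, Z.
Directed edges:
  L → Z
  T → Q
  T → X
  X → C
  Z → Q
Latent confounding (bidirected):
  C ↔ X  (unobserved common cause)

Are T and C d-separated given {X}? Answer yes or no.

Bayes-Ball from T | {X} reaches {C,Q}.
C ∈ reach(T|{X}) ⇒ T ⊥̸ C | {X}.

No — T and C are d-connected given {X}.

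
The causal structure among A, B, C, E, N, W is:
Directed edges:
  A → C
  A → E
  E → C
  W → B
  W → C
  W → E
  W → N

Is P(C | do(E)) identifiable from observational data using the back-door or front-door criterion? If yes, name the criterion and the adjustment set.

P(C|do(E)): backdoor, adjust for {A, W}.

desc(E)\{E}={C}; candidates ⊆ {A,B,N,W}.
size 0: {}; under {} E still reaches {A,B,C,N,W} ∋ C.
size 1: {A}, {B}, {N} …(+1); under {A} E still reaches {B,C,N,W} ∋ C.
{A,W}: E⊥C given {A,W} in G with E→· removed — back-door holds.
P(C|do(E)) = Σ_{A,W} P(C|E,A,W)·P(A,W).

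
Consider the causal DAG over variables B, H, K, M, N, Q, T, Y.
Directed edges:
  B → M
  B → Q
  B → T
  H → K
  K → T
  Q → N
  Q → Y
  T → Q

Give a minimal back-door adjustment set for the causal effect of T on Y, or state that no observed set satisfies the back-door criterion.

T→Y: minimal back-door set {B}.

desc(T)\{T}={N,Q,Y}; candidates ⊆ {B,H,K,M}.
size 0: {}; under {} T still reaches {B,H,K,M,N,Q,Y} ∋ Y.
{B}: T⊥Y given {B} in G with T→· removed — back-door holds.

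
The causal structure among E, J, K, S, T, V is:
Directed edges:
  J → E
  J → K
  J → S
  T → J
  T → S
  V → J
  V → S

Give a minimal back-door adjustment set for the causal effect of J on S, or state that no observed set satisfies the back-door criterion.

J→S: minimal back-door set {T, V}.

desc(J)\{J}={E,K,S}; candidates ⊆ {T,V}.
size 0: {}; under {} J still reaches {S,T,V} ∋ S.
size 1: {T}, {V}; under {T} J still reaches {S,V} ∋ S.
{T,V}: J⊥S given {T,V} in G with J→· removed — back-door holds.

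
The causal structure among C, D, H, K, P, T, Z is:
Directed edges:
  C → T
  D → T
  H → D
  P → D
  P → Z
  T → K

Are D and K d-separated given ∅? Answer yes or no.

No — D and K are d-connected given ∅.

Bayes-Ball from D | ∅ reaches {H,K,P,T,Z}.
K ∈ reach(D|∅) ⇒ D ⊥̸ K | ∅.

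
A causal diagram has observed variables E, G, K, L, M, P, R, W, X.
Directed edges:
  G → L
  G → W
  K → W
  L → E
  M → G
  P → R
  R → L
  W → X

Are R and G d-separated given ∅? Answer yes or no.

Yes — R ⊥ G | ∅.

Bayes-Ball from R | ∅ reaches {E,L,P}.
G ∉ reach(R|∅) ⇒ R ⊥ G | ∅.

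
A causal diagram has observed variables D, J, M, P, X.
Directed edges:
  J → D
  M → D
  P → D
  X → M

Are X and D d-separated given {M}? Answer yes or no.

Yes — X ⊥ D | {M}.

Bayes-Ball from X | {M} reaches ∅.
D ∉ reach(X|{M}) ⇒ X ⊥ D | {M}.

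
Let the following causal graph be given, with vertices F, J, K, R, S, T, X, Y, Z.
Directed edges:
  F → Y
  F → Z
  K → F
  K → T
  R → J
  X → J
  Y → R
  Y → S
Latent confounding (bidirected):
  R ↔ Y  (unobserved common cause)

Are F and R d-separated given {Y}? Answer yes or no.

No — F and R are d-connected given {Y}.

Bayes-Ball from F | {Y} reaches {J,K,R,T,Z}.
R ∈ reach(F|{Y}) ⇒ F ⊥̸ R | {Y}.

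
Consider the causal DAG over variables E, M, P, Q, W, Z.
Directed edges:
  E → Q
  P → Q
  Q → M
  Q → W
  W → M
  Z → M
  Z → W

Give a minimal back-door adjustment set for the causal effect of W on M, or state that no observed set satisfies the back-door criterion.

desc(W)\{W}={M}; candidates ⊆ {E,P,Q,Z}.
size 0: {}; under {} W still reaches {E,M,P,Q,Z} ∋ M.
size 1: {E}, {P}, {Q} …(+1); under {E} W still reaches {M,P,Q,Z} ∋ M.
{Q,Z}: W⊥M given {Q,Z} in G with W→· removed — back-door holds.

W→M: minimal back-door set {Q, Z}.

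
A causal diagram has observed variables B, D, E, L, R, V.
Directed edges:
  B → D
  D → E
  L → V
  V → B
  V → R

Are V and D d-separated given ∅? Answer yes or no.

No — V and D are d-connected given ∅.

Bayes-Ball from V | ∅ reaches {B,D,E,L,R}.
D ∈ reach(V|∅) ⇒ V ⊥̸ D | ∅.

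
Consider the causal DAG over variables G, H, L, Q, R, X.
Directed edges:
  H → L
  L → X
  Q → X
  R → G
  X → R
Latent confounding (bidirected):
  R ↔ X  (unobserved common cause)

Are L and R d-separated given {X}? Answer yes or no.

No — L and R are d-connected given {X}.

Bayes-Ball from L | {X} reaches {G,H,Q,R}.
R ∈ reach(L|{X}) ⇒ L ⊥̸ R | {X}.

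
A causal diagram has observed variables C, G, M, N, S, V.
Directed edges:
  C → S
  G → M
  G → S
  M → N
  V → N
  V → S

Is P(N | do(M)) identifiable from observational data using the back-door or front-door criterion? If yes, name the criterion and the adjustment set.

P(N|do(M)): backdoor, adjust for ∅.

desc(M)\{M}={N}; candidates ⊆ {C,G,S,V}.
∅: M⊥N given ∅ in G with M→· removed — back-door holds.
P(N|do(M)) = P(N|M) — no adjustment needed.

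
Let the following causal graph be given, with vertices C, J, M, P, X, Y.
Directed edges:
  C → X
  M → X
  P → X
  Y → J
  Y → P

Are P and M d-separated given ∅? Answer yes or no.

Bayes-Ball from P | ∅ reaches {J,X,Y}.
M ∉ reach(P|∅) ⇒ P ⊥ M | ∅.

Yes — P ⊥ M | ∅.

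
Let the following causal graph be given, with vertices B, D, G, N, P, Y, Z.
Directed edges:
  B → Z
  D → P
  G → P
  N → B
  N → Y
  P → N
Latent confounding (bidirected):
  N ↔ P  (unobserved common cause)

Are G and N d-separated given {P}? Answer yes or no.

No — G and N are d-connected given {P}.

Bayes-Ball from G | {P} reaches {B,D,N,Y,Z}.
N ∈ reach(G|{P}) ⇒ G ⊥̸ N | {P}.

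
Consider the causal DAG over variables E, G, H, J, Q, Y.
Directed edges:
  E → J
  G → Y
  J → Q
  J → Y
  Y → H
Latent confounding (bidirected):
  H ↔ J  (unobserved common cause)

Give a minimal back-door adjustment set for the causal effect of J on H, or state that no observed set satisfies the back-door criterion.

J→H: no observed back-door set.

desc(J)\{J}={H,Q,Y}; candidates ⊆ {E,G}.
J↔H: latent back-door arc(s) into J.
size 0: {}; under {} J still reaches {E,H} ∋ H.
size 1: {E}, {G}; under {E} J still reaches {H} ∋ H.
size 2: {E,G}; under {E,G} J still reaches {H} ∋ H.
J↔H cannot be blocked by any observed set — no back-door set.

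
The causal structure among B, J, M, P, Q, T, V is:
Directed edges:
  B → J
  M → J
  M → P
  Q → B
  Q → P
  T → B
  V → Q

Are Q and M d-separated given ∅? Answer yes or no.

Bayes-Ball from Q | ∅ reaches {B,J,P,V}.
M ∉ reach(Q|∅) ⇒ Q ⊥ M | ∅.

Yes — Q ⊥ M | ∅.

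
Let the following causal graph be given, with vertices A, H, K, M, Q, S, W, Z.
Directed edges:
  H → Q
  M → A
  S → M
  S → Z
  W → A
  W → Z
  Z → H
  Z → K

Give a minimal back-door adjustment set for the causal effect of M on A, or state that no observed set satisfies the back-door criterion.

M→A: minimal back-door set ∅.

desc(M)\{M}={A}; candidates ⊆ {H,K,Q,S,W,Z}.
∅: M⊥A given ∅ in G with M→· removed — back-door holds.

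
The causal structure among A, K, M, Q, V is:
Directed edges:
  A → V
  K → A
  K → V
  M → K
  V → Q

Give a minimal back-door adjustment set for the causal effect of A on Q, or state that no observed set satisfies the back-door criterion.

desc(A)\{A}={Q,V}; candidates ⊆ {K,M}.
size 0: {}; under {} A still reaches {K,M,Q,V} ∋ Q.
{K}: A⊥Q given {K} in G with A→· removed — back-door holds.

A→Q: minimal back-door set {K}.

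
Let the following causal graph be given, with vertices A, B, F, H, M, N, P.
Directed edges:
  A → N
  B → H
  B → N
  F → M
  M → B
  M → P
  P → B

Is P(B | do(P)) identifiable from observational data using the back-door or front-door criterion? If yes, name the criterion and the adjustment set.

desc(P)\{P}={B,H,N}; candidates ⊆ {A,F,M}.
size 0: {}; under {} P still reaches {B,F,H,M,N} ∋ B.
{M}: P⊥B given {M} in G with P→· removed — back-door holds.
P(B|do(P)) = Σ_{M} P(B|P,M)·P(M).

P(B|do(P)): backdoor, adjust for {M}.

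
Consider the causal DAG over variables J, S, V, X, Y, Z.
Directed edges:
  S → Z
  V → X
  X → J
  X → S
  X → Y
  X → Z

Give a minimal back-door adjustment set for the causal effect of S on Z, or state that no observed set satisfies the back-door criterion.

S→Z: minimal back-door set {X}.

desc(S)\{S}={Z}; candidates ⊆ {J,V,X,Y}.
size 0: {}; under {} S still reaches {J,V,X,Y,Z} ∋ Z.
{X}: S⊥Z given {X} in G with S→· removed — back-door holds.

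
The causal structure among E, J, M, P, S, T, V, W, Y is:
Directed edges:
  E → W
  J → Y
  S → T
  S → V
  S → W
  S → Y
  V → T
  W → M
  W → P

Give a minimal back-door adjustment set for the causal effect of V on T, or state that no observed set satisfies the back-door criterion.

desc(V)\{V}={T}; candidates ⊆ {E,J,M,P,S,W,Y}.
size 0: {}; under {} V still reaches {M,P,S,T,W,Y} ∋ T.
{S}: V⊥T given {S} in G with V→· removed — back-door holds.

V→T: minimal back-door set {S}.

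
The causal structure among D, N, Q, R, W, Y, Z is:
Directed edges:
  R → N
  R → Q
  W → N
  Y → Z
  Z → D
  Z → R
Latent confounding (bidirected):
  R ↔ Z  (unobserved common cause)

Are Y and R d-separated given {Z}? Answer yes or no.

Bayes-Ball from Y | {Z} reaches {N,Q,R}.
R ∈ reach(Y|{Z}) ⇒ Y ⊥̸ R | {Z}.

No — Y and R are d-connected given {Z}.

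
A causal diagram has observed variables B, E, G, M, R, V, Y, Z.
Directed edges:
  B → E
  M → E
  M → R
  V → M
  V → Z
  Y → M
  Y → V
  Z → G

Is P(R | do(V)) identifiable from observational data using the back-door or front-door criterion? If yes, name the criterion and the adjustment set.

P(R|do(V)): backdoor, adjust for {Y}.

desc(V)\{V}={E,G,M,R,Z}; candidates ⊆ {B,Y}.
size 0: {}; under {} V still reaches {E,M,R,Y} ∋ R.
{Y}: V⊥R given {Y} in G with V→· removed — back-door holds.
P(R|do(V)) = Σ_{Y} P(R|V,Y)·P(Y).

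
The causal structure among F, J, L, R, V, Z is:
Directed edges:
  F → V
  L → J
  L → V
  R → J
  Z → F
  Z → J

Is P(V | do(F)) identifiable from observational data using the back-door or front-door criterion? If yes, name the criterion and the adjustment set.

desc(F)\{F}={V}; candidates ⊆ {J,L,R,Z}.
∅: F⊥V given ∅ in G with F→· removed — back-door holds.
P(V|do(F)) = P(V|F) — no adjustment needed.

P(V|do(F)): backdoor, adjust for ∅.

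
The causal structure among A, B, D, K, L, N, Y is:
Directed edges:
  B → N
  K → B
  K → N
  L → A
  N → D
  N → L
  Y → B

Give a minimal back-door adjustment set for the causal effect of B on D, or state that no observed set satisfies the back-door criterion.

B→D: minimal back-door set {K}.

desc(B)\{B}={A,D,L,N}; candidates ⊆ {K,Y}.
size 0: {}; under {} B still reaches {A,D,K,L,N,Y} ∋ D.
{K}: B⊥D given {K} in G with B→· removed — back-door holds.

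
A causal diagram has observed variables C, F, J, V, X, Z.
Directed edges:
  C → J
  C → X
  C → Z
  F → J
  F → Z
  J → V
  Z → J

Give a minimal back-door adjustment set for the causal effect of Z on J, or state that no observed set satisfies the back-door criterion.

Z→J: minimal back-door set {C, F}.

desc(Z)\{Z}={J,V}; candidates ⊆ {C,F,X}.
size 0: {}; under {} Z still reaches {C,F,J,V,X} ∋ J.
size 1: {C}, {F}, {X}; under {C} Z still reaches {F,J,V} ∋ J.
{C,F}: Z⊥J given {C,F} in G with Z→· removed — back-door holds.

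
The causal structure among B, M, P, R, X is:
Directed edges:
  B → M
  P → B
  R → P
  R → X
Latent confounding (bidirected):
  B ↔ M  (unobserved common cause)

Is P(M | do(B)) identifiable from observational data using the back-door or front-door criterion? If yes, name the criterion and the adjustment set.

P(M|do(B)): not identifiable (no BD/FD set).

desc(B)\{B}={M}; candidates ⊆ {P,R,X}.
B↔M: latent back-door arc(s) into B.
size 0: {}; under {} B still reaches {M,P,R,X} ∋ M.
size 1: {P}, {R}, {X}; under {P} B still reaches {M} ∋ M.
size 2: {P,R}, {P,X}, {R,X}; under {P,R} B still reaches {M} ∋ M.
B↔M cannot be blocked by any observed set — no back-door set.
No mediator lies on a directed B→…→M path.
Neither criterion identifies P(M|do(B)) in this graph.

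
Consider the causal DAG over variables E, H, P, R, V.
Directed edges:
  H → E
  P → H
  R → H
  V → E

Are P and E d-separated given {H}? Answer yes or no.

Bayes-Ball from P | {H} reaches {R}.
E ∉ reach(P|{H}) ⇒ P ⊥ E | {H}.

Yes — P ⊥ E | {H}.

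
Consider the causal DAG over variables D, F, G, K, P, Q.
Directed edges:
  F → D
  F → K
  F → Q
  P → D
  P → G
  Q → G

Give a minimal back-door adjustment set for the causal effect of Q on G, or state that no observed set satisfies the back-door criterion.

desc(Q)\{Q}={G}; candidates ⊆ {D,F,K,P}.
∅: Q⊥G given ∅ in G with Q→· removed — back-door holds.

Q→G: minimal back-door set ∅.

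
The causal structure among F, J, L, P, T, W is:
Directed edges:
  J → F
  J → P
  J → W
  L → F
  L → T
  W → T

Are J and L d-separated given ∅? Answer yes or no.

Yes — J ⊥ L | ∅.

Bayes-Ball from J | ∅ reaches {F,P,T,W}.
L ∉ reach(J|∅) ⇒ J ⊥ L | ∅.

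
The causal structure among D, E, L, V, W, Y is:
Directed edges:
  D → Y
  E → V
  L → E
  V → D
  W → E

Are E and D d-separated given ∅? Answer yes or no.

Bayes-Ball from E | ∅ reaches {D,L,V,W,Y}.
D ∈ reach(E|∅) ⇒ E ⊥̸ D | ∅.

No — E and D are d-connected given ∅.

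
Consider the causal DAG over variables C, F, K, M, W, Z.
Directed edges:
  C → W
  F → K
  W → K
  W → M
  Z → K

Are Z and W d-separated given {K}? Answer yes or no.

No — Z and W are d-connected given {K}.

Bayes-Ball from Z | {K} reaches {C,F,M,W}.
W ∈ reach(Z|{K}) ⇒ Z ⊥̸ W | {K}.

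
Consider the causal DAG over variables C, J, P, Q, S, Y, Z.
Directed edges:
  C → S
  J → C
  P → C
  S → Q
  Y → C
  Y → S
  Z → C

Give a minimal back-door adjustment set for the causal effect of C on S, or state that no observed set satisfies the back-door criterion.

desc(C)\{C}={Q,S}; candidates ⊆ {J,P,Y,Z}.
size 0: {}; under {} C still reaches {J,P,Q,S,Y,Z} ∋ S.
{Y}: C⊥S given {Y} in G with C→· removed — back-door holds.

C→S: minimal back-door set {Y}.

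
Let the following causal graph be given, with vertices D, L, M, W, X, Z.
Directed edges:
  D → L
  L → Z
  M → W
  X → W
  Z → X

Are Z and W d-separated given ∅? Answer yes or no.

No — Z and W are d-connected given ∅.

Bayes-Ball from Z | ∅ reaches {D,L,W,X}.
W ∈ reach(Z|∅) ⇒ Z ⊥̸ W | ∅.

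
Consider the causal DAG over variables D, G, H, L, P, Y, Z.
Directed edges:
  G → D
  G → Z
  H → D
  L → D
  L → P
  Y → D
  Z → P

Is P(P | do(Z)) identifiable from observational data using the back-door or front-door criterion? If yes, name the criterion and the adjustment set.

P(P|do(Z)): backdoor, adjust for ∅.

desc(Z)\{Z}={P}; candidates ⊆ {D,G,H,L,Y}.
∅: Z⊥P given ∅ in G with Z→· removed — back-door holds.
P(P|do(Z)) = P(P|Z) — no adjustment needed.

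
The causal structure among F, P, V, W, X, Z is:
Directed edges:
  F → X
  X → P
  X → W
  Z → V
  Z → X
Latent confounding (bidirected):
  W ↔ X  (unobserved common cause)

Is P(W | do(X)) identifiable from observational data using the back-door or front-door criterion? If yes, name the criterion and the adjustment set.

desc(X)\{X}={P,W}; candidates ⊆ {F,V,Z}.
X↔W: latent back-door arc(s) into X.
size 0: {}; under {} X still reaches {F,V,W,Z} ∋ W.
size 1: {F}, {V}, {Z}; under {F} X still reaches {V,W,Z} ∋ W.
size 2: {F,V}, {F,Z}, {V,Z}; under {F,V} X still reaches {W,Z} ∋ W.
X↔W cannot be blocked by any observed set — no back-door set.
No mediator lies on a directed X→…→W path.
Neither criterion identifies P(W|do(X)) in this graph.

P(W|do(X)): not identifiable (no BD/FD set).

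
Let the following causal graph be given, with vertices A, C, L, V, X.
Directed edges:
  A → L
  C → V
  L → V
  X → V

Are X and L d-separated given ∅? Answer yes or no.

Yes — X ⊥ L | ∅.

Bayes-Ball from X | ∅ reaches {V}.
L ∉ reach(X|∅) ⇒ X ⊥ L | ∅.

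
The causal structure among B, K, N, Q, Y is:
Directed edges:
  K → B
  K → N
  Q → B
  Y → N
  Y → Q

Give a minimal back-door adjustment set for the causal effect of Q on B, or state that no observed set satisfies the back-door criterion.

Q→B: minimal back-door set ∅.

desc(Q)\{Q}={B}; candidates ⊆ {K,N,Y}.
∅: Q⊥B given ∅ in G with Q→· removed — back-door holds.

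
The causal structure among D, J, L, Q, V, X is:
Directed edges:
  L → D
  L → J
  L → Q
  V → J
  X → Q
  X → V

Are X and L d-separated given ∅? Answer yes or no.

Bayes-Ball from X | ∅ reaches {J,Q,V}.
L ∉ reach(X|∅) ⇒ X ⊥ L | ∅.

Yes — X ⊥ L | ∅.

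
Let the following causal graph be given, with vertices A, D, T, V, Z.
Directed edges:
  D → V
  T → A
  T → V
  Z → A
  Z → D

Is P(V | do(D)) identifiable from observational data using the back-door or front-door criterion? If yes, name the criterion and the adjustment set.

P(V|do(D)): backdoor, adjust for ∅.

desc(D)\{D}={V}; candidates ⊆ {A,T,Z}.
∅: D⊥V given ∅ in G with D→· removed — back-door holds.
P(V|do(D)) = P(V|D) — no adjustment needed.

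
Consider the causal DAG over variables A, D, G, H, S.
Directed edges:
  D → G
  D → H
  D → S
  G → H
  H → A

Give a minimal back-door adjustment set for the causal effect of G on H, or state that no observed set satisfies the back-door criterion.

G→H: minimal back-door set {D}.

desc(G)\{G}={A,H}; candidates ⊆ {D,S}.
size 0: {}; under {} G still reaches {A,D,H,S} ∋ H.
{D}: G⊥H given {D} in G with G→· removed — back-door holds.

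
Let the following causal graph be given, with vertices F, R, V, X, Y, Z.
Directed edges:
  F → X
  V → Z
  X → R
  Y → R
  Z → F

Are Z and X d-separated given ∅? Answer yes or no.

Bayes-Ball from Z | ∅ reaches {F,R,V,X}.
X ∈ reach(Z|∅) ⇒ Z ⊥̸ X | ∅.

No — Z and X are d-connected given ∅.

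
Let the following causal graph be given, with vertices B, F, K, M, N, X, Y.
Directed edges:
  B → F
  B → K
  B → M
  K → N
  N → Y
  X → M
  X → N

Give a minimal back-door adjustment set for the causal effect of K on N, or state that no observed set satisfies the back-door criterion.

K→N: minimal back-door set ∅.

desc(K)\{K}={N,Y}; candidates ⊆ {B,F,M,X}.
∅: K⊥N given ∅ in G with K→· removed — back-door holds.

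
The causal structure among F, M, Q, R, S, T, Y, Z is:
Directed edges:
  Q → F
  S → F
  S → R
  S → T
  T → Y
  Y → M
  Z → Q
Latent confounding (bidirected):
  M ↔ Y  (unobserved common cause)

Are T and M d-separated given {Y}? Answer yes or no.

Bayes-Ball from T | {Y} reaches {F,M,R,S}.
M ∈ reach(T|{Y}) ⇒ T ⊥̸ M | {Y}.

No — T and M are d-connected given {Y}.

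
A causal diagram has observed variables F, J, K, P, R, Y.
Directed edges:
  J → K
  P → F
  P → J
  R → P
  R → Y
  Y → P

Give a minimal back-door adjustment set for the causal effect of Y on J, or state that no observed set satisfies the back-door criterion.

desc(Y)\{Y}={F,J,K,P}; candidates ⊆ {R}.
size 0: {}; under {} Y still reaches {F,J,K,P,R} ∋ J.
{R}: Y⊥J given {R} in G with Y→· removed — back-door holds.

Y→J: minimal back-door set {R}.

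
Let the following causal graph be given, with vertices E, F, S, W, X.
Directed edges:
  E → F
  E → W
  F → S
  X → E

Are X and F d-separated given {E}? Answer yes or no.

Bayes-Ball from X | {E} reaches ∅.
F ∉ reach(X|{E}) ⇒ X ⊥ F | {E}.

Yes — X ⊥ F | {E}.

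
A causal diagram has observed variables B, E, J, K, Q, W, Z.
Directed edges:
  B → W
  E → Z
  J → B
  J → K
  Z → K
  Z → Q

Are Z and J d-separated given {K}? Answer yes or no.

Bayes-Ball from Z | {K} reaches {B,E,J,Q,W}.
J ∈ reach(Z|{K}) ⇒ Z ⊥̸ J | {K}.

No — Z and J are d-connected given {K}.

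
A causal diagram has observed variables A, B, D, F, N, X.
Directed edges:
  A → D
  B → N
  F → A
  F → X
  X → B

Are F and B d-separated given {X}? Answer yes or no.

Yes — F ⊥ B | {X}.

Bayes-Ball from F | {X} reaches {A,D}.
B ∉ reach(F|{X}) ⇒ F ⊥ B | {X}.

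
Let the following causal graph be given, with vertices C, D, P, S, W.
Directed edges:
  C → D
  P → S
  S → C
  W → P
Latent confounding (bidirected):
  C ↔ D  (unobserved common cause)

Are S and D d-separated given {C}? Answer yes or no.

Bayes-Ball from S | {C} reaches {D,P,W}.
D ∈ reach(S|{C}) ⇒ S ⊥̸ D | {C}.

No — S and D are d-connected given {C}.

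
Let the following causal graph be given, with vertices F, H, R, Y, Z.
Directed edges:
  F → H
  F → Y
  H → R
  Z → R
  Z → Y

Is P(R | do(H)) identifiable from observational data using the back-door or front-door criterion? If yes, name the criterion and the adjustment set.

P(R|do(H)): backdoor, adjust for ∅.

desc(H)\{H}={R}; candidates ⊆ {F,Y,Z}.
∅: H⊥R given ∅ in G with H→· removed — back-door holds.
P(R|do(H)) = P(R|H) — no adjustment needed.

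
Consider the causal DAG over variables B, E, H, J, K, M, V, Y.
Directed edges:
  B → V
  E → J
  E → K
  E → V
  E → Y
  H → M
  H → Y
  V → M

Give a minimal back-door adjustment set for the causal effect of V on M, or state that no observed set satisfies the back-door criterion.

V→M: minimal back-door set ∅.

desc(V)\{V}={M}; candidates ⊆ {B,E,H,J,K,Y}.
∅: V⊥M given ∅ in G with V→· removed — back-door holds.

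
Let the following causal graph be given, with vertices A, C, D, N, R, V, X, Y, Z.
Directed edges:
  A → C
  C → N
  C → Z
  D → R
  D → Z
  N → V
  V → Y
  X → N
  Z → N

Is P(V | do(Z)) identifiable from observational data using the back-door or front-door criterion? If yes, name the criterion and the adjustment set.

desc(Z)\{Z}={N,V,Y}; candidates ⊆ {A,C,D,R,X}.
size 0: {}; under {} Z still reaches {A,C,D,N,R,V,Y} ∋ V.
{C}: Z⊥V given {C} in G with Z→· removed — back-door holds.
P(V|do(Z)) = Σ_{C} P(V|Z,C)·P(C).

P(V|do(Z)): backdoor, adjust for {C}.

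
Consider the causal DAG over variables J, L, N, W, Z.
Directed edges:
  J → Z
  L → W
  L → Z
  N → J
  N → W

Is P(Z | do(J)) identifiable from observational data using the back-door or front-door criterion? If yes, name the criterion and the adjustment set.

P(Z|do(J)): backdoor, adjust for ∅.

desc(J)\{J}={Z}; candidates ⊆ {L,N,W}.
∅: J⊥Z given ∅ in G with J→· removed — back-door holds.
P(Z|do(J)) = P(Z|J) — no adjustment needed.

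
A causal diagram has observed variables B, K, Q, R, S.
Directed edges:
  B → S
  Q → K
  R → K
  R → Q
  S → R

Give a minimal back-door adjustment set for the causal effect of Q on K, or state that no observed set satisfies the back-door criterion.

desc(Q)\{Q}={K}; candidates ⊆ {B,R,S}.
size 0: {}; under {} Q still reaches {B,K,R,S} ∋ K.
{R}: Q⊥K given {R} in G with Q→· removed — back-door holds.

Q→K: minimal back-door set {R}.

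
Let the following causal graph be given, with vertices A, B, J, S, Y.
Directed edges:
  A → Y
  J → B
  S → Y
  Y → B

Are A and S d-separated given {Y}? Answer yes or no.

No — A and S are d-connected given {Y}.

Bayes-Ball from A | {Y} reaches {S}.
S ∈ reach(A|{Y}) ⇒ A ⊥̸ S | {Y}.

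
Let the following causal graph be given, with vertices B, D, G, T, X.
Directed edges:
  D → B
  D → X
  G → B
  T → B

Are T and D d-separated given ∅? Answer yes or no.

Bayes-Ball from T | ∅ reaches {B}.
D ∉ reach(T|∅) ⇒ T ⊥ D | ∅.

Yes — T ⊥ D | ∅.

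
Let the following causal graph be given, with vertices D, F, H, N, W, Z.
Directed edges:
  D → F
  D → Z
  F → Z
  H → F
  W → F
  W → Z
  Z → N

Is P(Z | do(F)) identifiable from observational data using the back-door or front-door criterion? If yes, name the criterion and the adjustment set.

P(Z|do(F)): backdoor, adjust for {D, W}.

desc(F)\{F}={N,Z}; candidates ⊆ {D,H,W}.
size 0: {}; under {} F still reaches {D,H,N,W,Z} ∋ Z.
size 1: {D}, {H}, {W}; under {D} F still reaches {H,N,W,Z} ∋ Z.
{D,W}: F⊥Z given {D,W} in G with F→· removed — back-door holds.
P(Z|do(F)) = Σ_{D,W} P(Z|F,D,W)·P(D,W).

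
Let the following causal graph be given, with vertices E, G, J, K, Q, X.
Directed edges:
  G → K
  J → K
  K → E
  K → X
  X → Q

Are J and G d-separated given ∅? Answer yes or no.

Bayes-Ball from J | ∅ reaches {E,K,Q,X}.
G ∉ reach(J|∅) ⇒ J ⊥ G | ∅.

Yes — J ⊥ G | ∅.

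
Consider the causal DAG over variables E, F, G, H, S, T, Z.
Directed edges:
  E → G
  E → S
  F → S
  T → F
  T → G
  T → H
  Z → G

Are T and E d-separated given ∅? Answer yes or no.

Bayes-Ball from T | ∅ reaches {F,G,H,S}.
E ∉ reach(T|∅) ⇒ T ⊥ E | ∅.

Yes — T ⊥ E | ∅.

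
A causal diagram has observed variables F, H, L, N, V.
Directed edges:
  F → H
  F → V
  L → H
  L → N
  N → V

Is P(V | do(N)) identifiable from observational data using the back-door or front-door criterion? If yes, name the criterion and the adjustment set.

P(V|do(N)): backdoor, adjust for ∅.

desc(N)\{N}={V}; candidates ⊆ {F,H,L}.
∅: N⊥V given ∅ in G with N→· removed — back-door holds.
P(V|do(N)) = P(V|N) — no adjustment needed.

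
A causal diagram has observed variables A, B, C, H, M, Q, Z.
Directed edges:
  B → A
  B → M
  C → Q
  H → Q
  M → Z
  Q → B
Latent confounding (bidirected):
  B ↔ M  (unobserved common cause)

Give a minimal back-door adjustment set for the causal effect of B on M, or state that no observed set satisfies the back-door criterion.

B→M: no observed back-door set.

desc(B)\{B}={A,M,Z}; candidates ⊆ {C,H,Q}.
B↔M: latent back-door arc(s) into B.
size 0: {}; under {} B still reaches {C,H,M,Q,Z} ∋ M.
size 1: {C}, {H}, {Q}; under {C} B still reaches {H,M,Q,Z} ∋ M.
size 2: {C,H}, {C,Q}, {H,Q}; under {C,H} B still reaches {M,Q,Z} ∋ M.
B↔M cannot be blocked by any observed set — no back-door set.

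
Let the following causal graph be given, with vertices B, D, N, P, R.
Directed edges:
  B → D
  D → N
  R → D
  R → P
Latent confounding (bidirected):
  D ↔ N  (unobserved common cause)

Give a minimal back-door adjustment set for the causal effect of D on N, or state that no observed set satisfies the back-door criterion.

desc(D)\{D}={N}; candidates ⊆ {B,P,R}.
D↔N: latent back-door arc(s) into D.
size 0: {}; under {} D still reaches {B,N,P,R} ∋ N.
size 1: {B}, {P}, {R}; under {B} D still reaches {N,P,R} ∋ N.
size 2: {B,P}, {B,R}, {P,R}; under {B,P} D still reaches {N,R} ∋ N.
D↔N cannot be blocked by any observed set — no back-door set.

D→N: no observed back-door set.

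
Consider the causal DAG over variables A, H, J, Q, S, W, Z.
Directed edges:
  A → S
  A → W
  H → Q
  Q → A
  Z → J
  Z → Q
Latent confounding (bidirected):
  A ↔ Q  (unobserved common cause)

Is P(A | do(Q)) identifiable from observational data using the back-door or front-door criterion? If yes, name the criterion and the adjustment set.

desc(Q)\{Q}={A,S,W}; candidates ⊆ {H,J,Z}.
Q↔A: latent back-door arc(s) into Q.
size 0: {}; under {} Q still reaches {A,H,J,S,W,Z} ∋ A.
size 1: {H}, {J}, {Z}; under {H} Q still reaches {A,J,S,W,Z} ∋ A.
size 2: {H,J}, {H,Z}, {J,Z}; under {H,J} Q still reaches {A,S,W,Z} ∋ A.
Q↔A cannot be blocked by any observed set — no back-door set.
No mediator lies on a directed Q→…→A path.
Neither criterion identifies P(A|do(Q)) in this graph.

P(A|do(Q)): not identifiable (no BD/FD set).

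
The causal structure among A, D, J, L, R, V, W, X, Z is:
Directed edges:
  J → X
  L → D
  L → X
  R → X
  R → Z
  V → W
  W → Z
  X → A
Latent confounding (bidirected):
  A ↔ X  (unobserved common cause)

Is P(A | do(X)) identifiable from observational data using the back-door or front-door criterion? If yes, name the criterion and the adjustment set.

P(A|do(X)): not identifiable (no BD/FD set).

desc(X)\{X}={A}; candidates ⊆ {D,J,L,R,V,W,Z}.
X↔A: latent back-door arc(s) into X.
size 0: {}; under {} X still reaches {A,D,J,L,R,Z} ∋ A.
size 1: {D}, {J}, {L} …(+4); under {D} X still reaches {A,J,L,R,Z} ∋ A.
size 2: {D,J}, {D,L}, {D,R} …(+18); under {D,J} X still reaches {A,L,R,Z} ∋ A.
X↔A cannot be blocked by any observed set — no back-door set.
No mediator lies on a directed X→…→A path.
Neither criterion identifies P(A|do(X)) in this graph.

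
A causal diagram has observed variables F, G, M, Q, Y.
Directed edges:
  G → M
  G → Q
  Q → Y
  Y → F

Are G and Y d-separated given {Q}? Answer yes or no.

Bayes-Ball from G | {Q} reaches {M}.
Y ∉ reach(G|{Q}) ⇒ G ⊥ Y | {Q}.

Yes — G ⊥ Y | {Q}.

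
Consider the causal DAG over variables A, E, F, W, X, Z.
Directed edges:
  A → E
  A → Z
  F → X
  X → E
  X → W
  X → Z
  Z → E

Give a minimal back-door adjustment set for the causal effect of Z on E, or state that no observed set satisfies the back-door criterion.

desc(Z)\{Z}={E}; candidates ⊆ {A,F,W,X}.
size 0: {}; under {} Z still reaches {A,E,F,W,X} ∋ E.
size 1: {A}, {F}, {W} …(+1); under {A} Z still reaches {E,F,W,X} ∋ E.
{A,X}: Z⊥E given {A,X} in G with Z→· removed — back-door holds.

Z→E: minimal back-door set {A, X}.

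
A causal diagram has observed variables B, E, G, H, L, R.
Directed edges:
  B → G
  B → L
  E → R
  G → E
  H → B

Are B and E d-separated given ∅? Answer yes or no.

No — B and E are d-connected given ∅.

Bayes-Ball from B | ∅ reaches {E,G,H,L,R}.
E ∈ reach(B|∅) ⇒ B ⊥̸ E | ∅.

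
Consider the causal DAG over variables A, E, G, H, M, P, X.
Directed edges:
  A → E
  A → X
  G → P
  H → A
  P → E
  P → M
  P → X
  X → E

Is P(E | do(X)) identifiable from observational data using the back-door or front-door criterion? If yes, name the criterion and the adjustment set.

P(E|do(X)): backdoor, adjust for {A, P}.

desc(X)\{X}={E}; candidates ⊆ {A,G,H,M,P}.
size 0: {}; under {} X still reaches {A,E,G,H,M,P} ∋ E.
size 1: {A}, {G}, {H} …(+2); under {A} X still reaches {E,G,M,P} ∋ E.
{A,P}: X⊥E given {A,P} in G with X→· removed — back-door holds.
P(E|do(X)) = Σ_{A,P} P(E|X,A,P)·P(A,P).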